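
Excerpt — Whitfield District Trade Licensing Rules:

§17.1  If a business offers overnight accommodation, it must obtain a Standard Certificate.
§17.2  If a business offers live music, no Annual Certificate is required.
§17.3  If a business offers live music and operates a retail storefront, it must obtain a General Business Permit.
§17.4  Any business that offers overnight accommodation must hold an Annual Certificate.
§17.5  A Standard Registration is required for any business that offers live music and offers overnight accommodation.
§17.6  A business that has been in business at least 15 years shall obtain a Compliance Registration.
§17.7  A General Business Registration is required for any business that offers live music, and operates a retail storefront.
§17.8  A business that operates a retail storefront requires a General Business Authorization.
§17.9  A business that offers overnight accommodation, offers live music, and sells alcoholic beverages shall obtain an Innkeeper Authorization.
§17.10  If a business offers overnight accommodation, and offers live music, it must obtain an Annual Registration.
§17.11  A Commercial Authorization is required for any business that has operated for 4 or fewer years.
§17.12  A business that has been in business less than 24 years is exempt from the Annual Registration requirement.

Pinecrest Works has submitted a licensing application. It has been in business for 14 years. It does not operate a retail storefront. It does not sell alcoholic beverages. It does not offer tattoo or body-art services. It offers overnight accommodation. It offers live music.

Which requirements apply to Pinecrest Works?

Standard Certificate, Standard Registration

§17.1 offers overnight accommodation → Standard Certificate required.
§17.2 offers live music → exempt from Annual Certificate.
§17.3 offers live music; does not operate a retail storefront → General Business Permit not required.
§17.4 offers overnight accommodation → Annual Certificate required.
§17.5 offers live music; offers overnight accommodation → Standard Registration required.
§17.6 years in business 14 < 15 → Compliance Registration not required.
§17.7 offers live music; does not operate a retail storefront → General Business Registration not required.
§17.8 does not operate a retail storefront → General Business Authorization not required.
§17.9 offers overnight accommodation; offers live music; does not sell alcoholic beverages → Innkeeper Authorization not required.
§17.10 offers overnight accommodation; offers live music → Annual Registration required.
§17.11 years in business 14 > 4 → Commercial Authorization not required.
§17.12 years in business 14 < 24 → exempt from Annual Registration.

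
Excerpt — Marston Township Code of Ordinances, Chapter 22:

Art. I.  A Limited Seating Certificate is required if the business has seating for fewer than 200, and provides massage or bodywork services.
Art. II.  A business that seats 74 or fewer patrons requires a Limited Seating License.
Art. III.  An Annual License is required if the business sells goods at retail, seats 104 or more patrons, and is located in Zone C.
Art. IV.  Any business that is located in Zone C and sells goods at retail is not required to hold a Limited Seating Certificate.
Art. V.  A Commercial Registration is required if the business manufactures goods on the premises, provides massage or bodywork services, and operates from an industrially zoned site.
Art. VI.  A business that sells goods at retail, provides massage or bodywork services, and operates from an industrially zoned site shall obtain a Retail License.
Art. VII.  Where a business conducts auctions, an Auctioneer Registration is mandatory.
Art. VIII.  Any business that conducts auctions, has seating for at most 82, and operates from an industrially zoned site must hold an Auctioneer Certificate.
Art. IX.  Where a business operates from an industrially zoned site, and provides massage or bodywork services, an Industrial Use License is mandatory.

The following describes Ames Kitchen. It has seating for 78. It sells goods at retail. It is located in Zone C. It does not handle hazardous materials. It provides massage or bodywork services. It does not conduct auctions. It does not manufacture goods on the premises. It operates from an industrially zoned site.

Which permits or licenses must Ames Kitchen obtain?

Art. I. seating 78 < 200; provides massage or bodywork services → Limited Seating Certificate required.
Art. II. seating 78 > 74 → Limited Seating License not required.
Art. III. sells goods at retail; seating 78 < 104; is located in Zone C → Annual License not required.
Art. IV. is located in Zone C; sells goods at retail → exempt from Limited Seating Certificate.
Art. V. does not manufacture goods on the premises; provides massage or bodywork services; operates from an industrially zoned site → Commercial Registration not required.
Art. VI. sells goods at retail; provides massage or bodywork services; operates from an industrially zoned site → Retail License required.
Art. VII. does not conduct auctions → Auctioneer Registration not required.
Art. VIII. does not conduct auctions; seating 78 ≤ 82; operates from an industrially zoned site → Auctioneer Certificate not required.
Art. IX. operates from an industrially zoned site; provides massage or bodywork services → Industrial Use License required.

Industrial Use License, Retail License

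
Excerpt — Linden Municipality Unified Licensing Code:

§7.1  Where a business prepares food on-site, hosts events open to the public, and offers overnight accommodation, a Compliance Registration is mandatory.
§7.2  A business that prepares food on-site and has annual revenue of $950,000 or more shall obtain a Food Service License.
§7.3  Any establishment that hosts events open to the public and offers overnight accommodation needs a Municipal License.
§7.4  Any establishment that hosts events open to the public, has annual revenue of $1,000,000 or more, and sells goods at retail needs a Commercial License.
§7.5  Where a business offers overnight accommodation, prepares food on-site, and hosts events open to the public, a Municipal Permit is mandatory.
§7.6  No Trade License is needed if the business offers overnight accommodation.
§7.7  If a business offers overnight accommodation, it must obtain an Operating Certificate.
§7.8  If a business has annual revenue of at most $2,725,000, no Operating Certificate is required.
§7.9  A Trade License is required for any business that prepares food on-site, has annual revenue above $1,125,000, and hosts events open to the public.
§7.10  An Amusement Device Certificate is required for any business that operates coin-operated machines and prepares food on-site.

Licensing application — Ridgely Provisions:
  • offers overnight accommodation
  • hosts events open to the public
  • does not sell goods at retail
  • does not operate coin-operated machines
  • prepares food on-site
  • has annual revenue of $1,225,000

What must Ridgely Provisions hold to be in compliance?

Compliance Registration, Food Service License, Municipal License, Municipal Permit

§7.1 prepares food on-site; hosts events open to the public; offers overnight accommodation → Compliance Registration required.
§7.2 prepares food on-site; revenue $1,225,000 ≥ $950,000 → Food Service License required.
§7.3 hosts events open to the public; offers overnight accommodation → Municipal License required.
§7.4 hosts events open to the public; revenue $1,225,000 ≥ $1,000,000; does not sell goods at retail → Commercial License not required.
§7.5 offers overnight accommodation; prepares food on-site; hosts events open to the public → Municipal Permit required.
§7.6 offers overnight accommodation → exempt from Trade License.
§7.7 offers overnight accommodation → Operating Certificate required.
§7.8 revenue $1,225,000 ≤ $2,725,000 → exempt from Operating Certificate.
§7.9 prepares food on-site; revenue $1,225,000 > $1,125,000; hosts events open to the public → Trade License required.
§7.10 does not operate coin-operated machines; prepares food on-site → Amusement Device Certificate not required.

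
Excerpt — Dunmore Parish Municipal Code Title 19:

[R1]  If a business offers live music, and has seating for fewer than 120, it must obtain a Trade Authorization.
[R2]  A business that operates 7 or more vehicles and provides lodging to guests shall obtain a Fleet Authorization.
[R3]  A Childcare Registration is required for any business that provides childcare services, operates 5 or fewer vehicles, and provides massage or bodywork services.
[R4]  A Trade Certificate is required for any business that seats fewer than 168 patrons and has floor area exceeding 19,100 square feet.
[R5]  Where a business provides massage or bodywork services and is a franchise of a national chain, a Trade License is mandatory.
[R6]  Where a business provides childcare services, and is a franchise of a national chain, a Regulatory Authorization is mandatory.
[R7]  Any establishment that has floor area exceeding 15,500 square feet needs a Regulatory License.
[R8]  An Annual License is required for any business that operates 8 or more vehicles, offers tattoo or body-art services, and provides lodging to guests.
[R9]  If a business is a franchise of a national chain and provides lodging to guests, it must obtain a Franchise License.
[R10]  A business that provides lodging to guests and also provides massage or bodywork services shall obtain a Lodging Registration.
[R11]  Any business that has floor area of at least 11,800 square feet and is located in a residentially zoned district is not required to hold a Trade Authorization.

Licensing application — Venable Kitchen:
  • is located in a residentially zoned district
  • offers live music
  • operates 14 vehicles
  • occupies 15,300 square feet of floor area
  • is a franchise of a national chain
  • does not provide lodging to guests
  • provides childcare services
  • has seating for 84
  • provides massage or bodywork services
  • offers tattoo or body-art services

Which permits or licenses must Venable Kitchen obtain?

Regulatory Authorization, Trade License

[R1] offers live music; seating 84 < 120 → Trade Authorization required.
[R2] vehicles 14 ≥ 7; does not provide lodging to guests → Fleet Authorization not required.
[R3] provides childcare services; vehicles 14 > 5; provides massage or bodywork services → Childcare Registration not required.
[R4] seating 84 < 168; floor area 15,300 square feet ≤ 19,100 square feet → Trade Certificate not required.
[R5] provides massage or bodywork services; is a franchise of a national chain → Trade License required.
[R6] provides childcare services; is a franchise of a national chain → Regulatory Authorization required.
[R7] floor area 15,300 square feet ≤ 15,500 square feet → Regulatory License not required.
[R8] vehicles 14 ≥ 8; offers tattoo or body-art services; does not provide lodging to guests → Annual License not required.
[R9] is a franchise of a national chain; does not provide lodging to guests → Franchise License not required.
[R10] does not provide lodging to guests; provides massage or bodywork services → Lodging Registration not required.
[R11] floor area 15,300 square feet ≥ 11,800 square feet; is located in a residentially zoned district → exempt from Trade Authorization.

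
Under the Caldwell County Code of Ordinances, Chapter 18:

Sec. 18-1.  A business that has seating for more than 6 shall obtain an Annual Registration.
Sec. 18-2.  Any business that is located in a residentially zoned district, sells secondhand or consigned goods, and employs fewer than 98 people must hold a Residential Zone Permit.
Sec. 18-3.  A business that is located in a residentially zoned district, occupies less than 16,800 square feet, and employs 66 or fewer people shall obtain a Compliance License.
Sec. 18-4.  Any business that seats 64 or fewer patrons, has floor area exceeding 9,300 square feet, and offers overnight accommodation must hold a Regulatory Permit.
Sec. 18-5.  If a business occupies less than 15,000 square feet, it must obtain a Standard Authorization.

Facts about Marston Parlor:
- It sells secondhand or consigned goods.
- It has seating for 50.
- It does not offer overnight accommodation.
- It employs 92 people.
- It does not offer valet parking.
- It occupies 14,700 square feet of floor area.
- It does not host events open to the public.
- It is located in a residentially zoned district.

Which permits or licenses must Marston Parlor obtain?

Annual Registration, Residential Zone Permit, Standard Authorization

Sec. 18-1. seating 50 > 6 → Annual Registration required.
Sec. 18-2. is located in a residentially zoned district; sells secondhand or consigned goods; employees 92 < 98 → Residential Zone Permit required.
Sec. 18-3. is located in a residentially zoned district; floor area 14,700 square feet < 16,800 square feet; employees 92 > 66 → Compliance License not required.
Sec. 18-4. seating 50 ≤ 64; floor area 14,700 square feet > 9,300 square feet; does not offer overnight accommodation → Regulatory Permit not required.
Sec. 18-5. floor area 14,700 square feet < 15,000 square feet → Standard Authorization required.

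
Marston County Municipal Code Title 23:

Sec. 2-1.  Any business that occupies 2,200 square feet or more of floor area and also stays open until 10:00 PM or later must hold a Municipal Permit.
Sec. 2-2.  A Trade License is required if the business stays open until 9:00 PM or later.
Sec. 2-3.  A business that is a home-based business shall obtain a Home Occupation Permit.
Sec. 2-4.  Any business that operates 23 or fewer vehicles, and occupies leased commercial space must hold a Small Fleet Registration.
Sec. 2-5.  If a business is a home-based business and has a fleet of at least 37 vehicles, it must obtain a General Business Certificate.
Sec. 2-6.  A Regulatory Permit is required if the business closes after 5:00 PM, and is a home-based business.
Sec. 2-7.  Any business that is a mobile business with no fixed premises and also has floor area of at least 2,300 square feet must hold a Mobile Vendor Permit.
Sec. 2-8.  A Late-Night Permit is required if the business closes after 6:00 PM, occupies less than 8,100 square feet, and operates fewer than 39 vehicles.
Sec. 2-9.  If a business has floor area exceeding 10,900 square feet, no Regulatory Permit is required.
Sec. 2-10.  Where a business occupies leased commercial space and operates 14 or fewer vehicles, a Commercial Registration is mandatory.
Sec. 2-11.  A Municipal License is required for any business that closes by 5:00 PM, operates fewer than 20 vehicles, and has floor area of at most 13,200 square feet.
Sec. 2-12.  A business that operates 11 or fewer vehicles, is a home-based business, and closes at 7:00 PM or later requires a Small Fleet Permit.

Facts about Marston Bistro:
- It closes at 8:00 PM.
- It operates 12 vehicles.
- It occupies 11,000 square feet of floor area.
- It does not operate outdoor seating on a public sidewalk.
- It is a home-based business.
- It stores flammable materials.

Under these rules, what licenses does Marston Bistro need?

Sec. 2-1. floor area 11,000 square feet ≥ 2,200 square feet; closes 8:00 PM, at/before 10:00 PM → Municipal Permit not required.
Sec. 2-2. closes 8:00 PM, at/before 9:00 PM → Trade License not required.
Sec. 2-3. is a home-based business → Home Occupation Permit required.
Sec. 2-4. vehicles 12 ≤ 23; is a home-based business (not: occupies leased commercial space) → Small Fleet Registration not required.
Sec. 2-5. is a home-based business; vehicles 12 < 37 → General Business Certificate not required.
Sec. 2-6. closes 8:00 PM, after 5:00 PM; is a home-based business → Regulatory Permit required.
Sec. 2-7. is a home-based business (not: is a mobile business with no fixed premises); floor area 11,000 square feet ≥ 2,300 square feet → Mobile Vendor Permit not required.
Sec. 2-8. closes 8:00 PM, after 6:00 PM; floor area 11,000 square feet ≥ 8,100 square feet; vehicles 12 < 39 → Late-Night Permit not required.
Sec. 2-9. floor area 11,000 square feet > 10,900 square feet → exempt from Regulatory Permit.
Sec. 2-10. is a home-based business (not: occupies leased commercial space); vehicles 12 ≤ 14 → Commercial Registration not required.
Sec. 2-11. closes 8:00 PM, after 5:00 PM; vehicles 12 < 20; floor area 11,000 square feet ≤ 13,200 square feet → Municipal License not required.
Sec. 2-12. vehicles 12 > 11; is a home-based business; closes 8:00 PM, after 7:00 PM → Small Fleet Permit not required.

Home Occupation Permit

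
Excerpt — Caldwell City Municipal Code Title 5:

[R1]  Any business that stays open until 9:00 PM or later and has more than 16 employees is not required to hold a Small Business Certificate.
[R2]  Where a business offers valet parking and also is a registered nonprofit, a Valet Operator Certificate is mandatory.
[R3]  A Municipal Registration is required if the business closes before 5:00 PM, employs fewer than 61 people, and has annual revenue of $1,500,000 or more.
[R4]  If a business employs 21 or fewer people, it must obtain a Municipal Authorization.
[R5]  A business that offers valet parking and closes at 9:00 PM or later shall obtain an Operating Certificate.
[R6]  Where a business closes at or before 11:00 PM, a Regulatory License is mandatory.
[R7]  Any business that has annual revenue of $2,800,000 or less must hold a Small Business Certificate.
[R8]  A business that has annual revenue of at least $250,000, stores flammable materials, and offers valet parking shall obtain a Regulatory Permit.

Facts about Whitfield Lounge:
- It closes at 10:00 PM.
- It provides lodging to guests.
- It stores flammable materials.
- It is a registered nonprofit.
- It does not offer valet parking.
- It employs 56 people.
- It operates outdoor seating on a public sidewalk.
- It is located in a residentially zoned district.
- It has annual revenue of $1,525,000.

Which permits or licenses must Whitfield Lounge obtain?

Regulatory License

[R1] closes 10:00 PM, after 9:00 PM; employees 56 > 16 → exempt from Small Business Certificate.
[R2] does not offer valet parking; is a registered nonprofit → Valet Operator Certificate not required.
[R3] closes 10:00 PM, after 5:00 PM; employees 56 < 61; revenue $1,525,000 ≥ $1,500,000 → Municipal Registration not required.
[R4] employees 56 > 21 → Municipal Authorization not required.
[R5] does not offer valet parking; closes 10:00 PM, after 9:00 PM → Operating Certificate not required.
[R6] closes 10:00 PM, at/before 11:00 PM → Regulatory License required.
[R7] revenue $1,525,000 ≤ $2,800,000 → Small Business Certificate required.
[R8] revenue $1,525,000 ≥ $250,000; stores flammable materials; does not offer valet parking → Regulatory Permit not required.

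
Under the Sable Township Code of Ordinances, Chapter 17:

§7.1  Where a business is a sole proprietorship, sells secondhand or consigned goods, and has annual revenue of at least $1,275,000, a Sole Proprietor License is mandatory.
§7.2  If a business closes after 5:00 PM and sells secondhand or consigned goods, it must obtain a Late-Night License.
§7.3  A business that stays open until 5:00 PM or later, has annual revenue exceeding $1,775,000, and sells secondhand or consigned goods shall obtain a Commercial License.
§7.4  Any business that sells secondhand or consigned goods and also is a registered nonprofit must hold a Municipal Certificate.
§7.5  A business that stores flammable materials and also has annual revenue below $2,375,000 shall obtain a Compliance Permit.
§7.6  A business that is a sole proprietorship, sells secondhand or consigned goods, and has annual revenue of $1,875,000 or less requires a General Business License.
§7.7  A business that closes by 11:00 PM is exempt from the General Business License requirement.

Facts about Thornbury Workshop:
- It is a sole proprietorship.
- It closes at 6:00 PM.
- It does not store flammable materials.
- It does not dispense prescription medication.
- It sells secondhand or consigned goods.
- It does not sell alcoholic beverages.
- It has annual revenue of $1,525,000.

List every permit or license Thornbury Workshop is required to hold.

Late-Night License, Sole Proprietor License

§7.1 is a sole proprietorship; sells secondhand or consigned goods; revenue $1,525,000 ≥ $1,275,000 → Sole Proprietor License required.
§7.2 closes 6:00 PM, after 5:00 PM; sells secondhand or consigned goods → Late-Night License required.
§7.3 closes 6:00 PM, after 5:00 PM; revenue $1,525,000 ≤ $1,775,000; sells secondhand or consigned goods → Commercial License not required.
§7.4 sells secondhand or consigned goods; is a sole proprietorship (not: is a registered nonprofit) → Municipal Certificate not required.
§7.5 does not store flammable materials; revenue $1,525,000 < $2,375,000 → Compliance Permit not required.
§7.6 is a sole proprietorship; sells secondhand or consigned goods; revenue $1,525,000 ≤ $1,875,000 → General Business License required.
§7.7 closes 6:00 PM, at/before 11:00 PM → exempt from General Business License.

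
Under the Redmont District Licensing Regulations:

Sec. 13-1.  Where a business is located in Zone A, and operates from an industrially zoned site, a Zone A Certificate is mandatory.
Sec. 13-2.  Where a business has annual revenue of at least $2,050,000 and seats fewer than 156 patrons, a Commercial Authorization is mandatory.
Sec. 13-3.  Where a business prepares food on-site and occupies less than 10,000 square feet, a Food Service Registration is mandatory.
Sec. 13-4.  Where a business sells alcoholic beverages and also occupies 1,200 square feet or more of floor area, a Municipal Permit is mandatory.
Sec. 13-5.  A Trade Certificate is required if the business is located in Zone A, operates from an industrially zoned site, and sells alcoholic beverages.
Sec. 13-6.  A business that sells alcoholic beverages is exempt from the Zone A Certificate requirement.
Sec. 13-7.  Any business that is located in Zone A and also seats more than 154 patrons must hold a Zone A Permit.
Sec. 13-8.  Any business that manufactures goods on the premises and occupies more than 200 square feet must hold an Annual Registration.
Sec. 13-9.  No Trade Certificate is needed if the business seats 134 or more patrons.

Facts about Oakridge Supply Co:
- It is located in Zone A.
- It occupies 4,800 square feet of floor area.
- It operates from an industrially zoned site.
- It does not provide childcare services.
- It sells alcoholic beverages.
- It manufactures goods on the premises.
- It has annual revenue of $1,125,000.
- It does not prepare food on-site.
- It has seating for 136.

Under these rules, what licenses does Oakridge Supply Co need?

Annual Registration, Municipal Permit

Sec. 13-1. is located in Zone A; operates from an industrially zoned site → Zone A Certificate required.
Sec. 13-2. revenue $1,125,000 < $2,050,000; seating 136 < 156 → Commercial Authorization not required.
Sec. 13-3. does not prepare food on-site; floor area 4,800 square feet < 10,000 square feet → Food Service Registration not required.
Sec. 13-4. sells alcoholic beverages; floor area 4,800 square feet ≥ 1,200 square feet → Municipal Permit required.
Sec. 13-5. is located in Zone A; operates from an industrially zoned site; sells alcoholic beverages → Trade Certificate required.
Sec. 13-6. sells alcoholic beverages → exempt from Zone A Certificate.
Sec. 13-7. is located in Zone A; seating 136 ≤ 154 → Zone A Permit not required.
Sec. 13-8. manufactures goods on the premises; floor area 4,800 square feet > 200 square feet → Annual Registration required.
Sec. 13-9. seating 136 ≥ 134 → exempt from Trade Certificate.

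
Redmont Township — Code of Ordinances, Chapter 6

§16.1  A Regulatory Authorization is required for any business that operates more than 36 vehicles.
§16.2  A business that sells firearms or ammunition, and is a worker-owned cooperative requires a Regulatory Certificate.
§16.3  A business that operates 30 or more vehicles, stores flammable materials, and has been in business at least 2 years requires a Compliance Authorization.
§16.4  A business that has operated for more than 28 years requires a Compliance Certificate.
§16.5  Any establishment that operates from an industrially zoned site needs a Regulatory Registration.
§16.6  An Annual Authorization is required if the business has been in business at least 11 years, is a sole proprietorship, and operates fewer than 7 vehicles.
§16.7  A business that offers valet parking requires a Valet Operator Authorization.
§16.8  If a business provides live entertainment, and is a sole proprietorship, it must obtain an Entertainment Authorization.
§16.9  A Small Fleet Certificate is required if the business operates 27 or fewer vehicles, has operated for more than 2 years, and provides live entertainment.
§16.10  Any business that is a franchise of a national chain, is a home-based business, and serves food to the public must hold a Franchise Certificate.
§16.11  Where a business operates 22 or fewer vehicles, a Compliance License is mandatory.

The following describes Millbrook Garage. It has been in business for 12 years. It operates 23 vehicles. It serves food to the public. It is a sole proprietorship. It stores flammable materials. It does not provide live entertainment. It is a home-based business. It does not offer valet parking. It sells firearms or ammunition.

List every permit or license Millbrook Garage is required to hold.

§16.1 vehicles 23 ≤ 36 → Regulatory Authorization not required.
§16.2 sells firearms or ammunition; is a sole proprietorship (not: is a worker-owned cooperative) → Regulatory Certificate not required.
§16.3 vehicles 23 < 30; stores flammable materials; years in business 12 ≥ 2 → Compliance Authorization not required.
§16.4 years in business 12 ≤ 28 → Compliance Certificate not required.
§16.5 is a home-based business (not: operates from an industrially zoned site) → Regulatory Registration not required.
§16.6 years in business 12 ≥ 11; is a sole proprietorship; vehicles 23 ≥ 7 → Annual Authorization not required.
§16.7 does not offer valet parking → Valet Operator Authorization not required.
§16.8 does not provide live entertainment; is a sole proprietorship → Entertainment Authorization not required.
§16.9 vehicles 23 ≤ 27; years in business 12 > 2; does not provide live entertainment → Small Fleet Certificate not required.
§16.10 is a sole proprietorship (not: is a franchise of a national chain); is a home-based business; serves food to the public → Franchise Certificate not required.
§16.11 vehicles 23 > 22 → Compliance License not required.

None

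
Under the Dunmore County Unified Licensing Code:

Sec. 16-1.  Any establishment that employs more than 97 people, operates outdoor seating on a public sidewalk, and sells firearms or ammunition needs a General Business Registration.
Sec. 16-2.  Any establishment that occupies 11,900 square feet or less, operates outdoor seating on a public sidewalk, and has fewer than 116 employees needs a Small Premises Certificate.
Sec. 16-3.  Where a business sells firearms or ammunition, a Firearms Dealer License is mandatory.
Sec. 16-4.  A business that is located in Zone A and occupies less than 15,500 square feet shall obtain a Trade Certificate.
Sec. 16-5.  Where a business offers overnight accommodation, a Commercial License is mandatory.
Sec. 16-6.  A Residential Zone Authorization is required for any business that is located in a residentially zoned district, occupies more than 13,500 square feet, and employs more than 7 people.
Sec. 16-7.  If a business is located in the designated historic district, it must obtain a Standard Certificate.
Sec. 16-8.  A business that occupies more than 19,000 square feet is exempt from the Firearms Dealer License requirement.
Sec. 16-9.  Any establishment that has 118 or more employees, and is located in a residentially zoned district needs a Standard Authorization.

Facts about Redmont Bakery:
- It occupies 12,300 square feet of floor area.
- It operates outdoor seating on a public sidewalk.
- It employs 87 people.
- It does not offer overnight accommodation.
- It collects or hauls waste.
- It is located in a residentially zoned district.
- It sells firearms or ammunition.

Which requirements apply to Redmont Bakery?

Sec. 16-1. employees 87 ≤ 97; operates outdoor seating on a public sidewalk; sells firearms or ammunition → General Business Registration not required.
Sec. 16-2. floor area 12,300 square feet > 11,900 square feet; operates outdoor seating on a public sidewalk; employees 87 < 116 → Small Premises Certificate not required.
Sec. 16-3. sells firearms or ammunition → Firearms Dealer License required.
Sec. 16-4. is located in a residentially zoned district (not: is located in Zone A); floor area 12,300 square feet < 15,500 square feet → Trade Certificate not required.
Sec. 16-5. does not offer overnight accommodation → Commercial License not required.
Sec. 16-6. is located in a residentially zoned district; floor area 12,300 square feet ≤ 13,500 square feet; employees 87 > 7 → Residential Zone Authorization not required.
Sec. 16-7. is located in a residentially zoned district (not: is located in the designated historic district) → Standard Certificate not required.
Sec. 16-8. floor area 12,300 square feet ≤ 19,000 square feet → Firearms Dealer License exemption does not apply.
Sec. 16-9. employees 87 < 118; is located in a residentially zoned district → Standard Authorization not required.

Firearms Dealer License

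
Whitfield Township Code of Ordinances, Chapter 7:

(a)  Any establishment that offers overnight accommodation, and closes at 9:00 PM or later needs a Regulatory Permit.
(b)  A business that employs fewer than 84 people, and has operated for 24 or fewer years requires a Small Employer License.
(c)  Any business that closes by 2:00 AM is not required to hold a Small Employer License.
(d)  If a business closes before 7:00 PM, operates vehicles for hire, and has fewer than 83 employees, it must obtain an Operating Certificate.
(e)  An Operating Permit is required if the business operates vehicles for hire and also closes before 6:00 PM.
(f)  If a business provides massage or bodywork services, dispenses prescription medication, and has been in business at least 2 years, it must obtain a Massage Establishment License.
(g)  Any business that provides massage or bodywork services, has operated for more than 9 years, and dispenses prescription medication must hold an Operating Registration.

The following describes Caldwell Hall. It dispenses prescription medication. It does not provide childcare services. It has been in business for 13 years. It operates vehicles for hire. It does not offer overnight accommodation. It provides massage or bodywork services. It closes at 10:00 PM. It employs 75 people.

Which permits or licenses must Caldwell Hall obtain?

Massage Establishment License, Operating Registration

(a) does not offer overnight accommodation; closes 10:00 PM, after 9:00 PM → Regulatory Permit not required.
(b) employees 75 < 84; years in business 13 ≤ 24 → Small Employer License required.
(c) closes 10:00 PM, at/before 2:00 AM → exempt from Small Employer License.
(d) closes 10:00 PM, after 7:00 PM; operates vehicles for hire; employees 75 < 83 → Operating Certificate not required.
(e) operates vehicles for hire; closes 10:00 PM, after 6:00 PM → Operating Permit not required.
(f) provides massage or bodywork services; dispenses prescription medication; years in business 13 ≥ 2 → Massage Establishment License required.
(g) provides massage or bodywork services; years in business 13 > 9; dispenses prescription medication → Operating Registration required.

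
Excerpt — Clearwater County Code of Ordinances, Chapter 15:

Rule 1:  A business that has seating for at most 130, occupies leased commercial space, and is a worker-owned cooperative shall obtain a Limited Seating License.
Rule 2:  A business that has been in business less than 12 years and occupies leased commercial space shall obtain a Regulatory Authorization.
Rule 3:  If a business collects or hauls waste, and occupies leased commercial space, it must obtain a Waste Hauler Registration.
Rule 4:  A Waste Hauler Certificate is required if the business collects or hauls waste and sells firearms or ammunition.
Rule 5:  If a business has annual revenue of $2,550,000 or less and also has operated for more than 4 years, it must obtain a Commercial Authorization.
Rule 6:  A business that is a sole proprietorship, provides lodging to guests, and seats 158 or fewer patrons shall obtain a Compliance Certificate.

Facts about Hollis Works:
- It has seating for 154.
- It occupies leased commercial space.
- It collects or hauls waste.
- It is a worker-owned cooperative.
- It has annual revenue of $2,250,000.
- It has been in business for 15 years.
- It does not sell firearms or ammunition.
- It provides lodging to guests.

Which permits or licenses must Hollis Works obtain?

Rule 1: seating 154 > 130; occupies leased commercial space; is a worker-owned cooperative → Limited Seating License not required.
Rule 2: years in business 15 ≥ 12; occupies leased commercial space → Regulatory Authorization not required.
Rule 3: collects or hauls waste; occupies leased commercial space → Waste Hauler Registration required.
Rule 4: collects or hauls waste; does not sell firearms or ammunition → Waste Hauler Certificate not required.
Rule 5: revenue $2,250,000 ≤ $2,550,000; years in business 15 > 4 → Commercial Authorization required.
Rule 6: is a worker-owned cooperative (not: is a sole proprietorship); provides lodging to guests; seating 154 ≤ 158 → Compliance Certificate not required.

Commercial Authorization, Waste Hauler Registration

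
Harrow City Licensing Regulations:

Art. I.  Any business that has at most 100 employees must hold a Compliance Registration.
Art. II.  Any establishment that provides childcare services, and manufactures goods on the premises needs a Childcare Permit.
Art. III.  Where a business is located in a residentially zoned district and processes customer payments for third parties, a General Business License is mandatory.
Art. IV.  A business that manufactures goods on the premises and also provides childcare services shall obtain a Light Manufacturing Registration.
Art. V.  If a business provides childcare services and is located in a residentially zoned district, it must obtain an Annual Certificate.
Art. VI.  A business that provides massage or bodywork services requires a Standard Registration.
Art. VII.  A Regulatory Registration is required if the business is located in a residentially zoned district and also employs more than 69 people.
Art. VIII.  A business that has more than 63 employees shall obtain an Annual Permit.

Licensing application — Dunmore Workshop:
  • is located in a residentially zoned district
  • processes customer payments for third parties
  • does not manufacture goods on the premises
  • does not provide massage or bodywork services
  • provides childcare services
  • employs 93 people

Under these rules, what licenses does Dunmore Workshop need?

Art. I. employees 93 ≤ 100 → Compliance Registration required.
Art. II. provides childcare services; does not manufacture goods on the premises → Childcare Permit not required.
Art. III. is located in a residentially zoned district; processes customer payments for third parties → General Business License required.
Art. IV. does not manufacture goods on the premises; provides childcare services → Light Manufacturing Registration not required.
Art. V. provides childcare services; is located in a residentially zoned district → Annual Certificate required.
Art. VI. does not provide massage or bodywork services → Standard Registration not required.
Art. VII. is located in a residentially zoned district; employees 93 > 69 → Regulatory Registration required.
Art. VIII. employees 93 > 63 → Annual Permit required.

Annual Certificate, Annual Permit, Compliance Registration, General Business License, Regulatory Registration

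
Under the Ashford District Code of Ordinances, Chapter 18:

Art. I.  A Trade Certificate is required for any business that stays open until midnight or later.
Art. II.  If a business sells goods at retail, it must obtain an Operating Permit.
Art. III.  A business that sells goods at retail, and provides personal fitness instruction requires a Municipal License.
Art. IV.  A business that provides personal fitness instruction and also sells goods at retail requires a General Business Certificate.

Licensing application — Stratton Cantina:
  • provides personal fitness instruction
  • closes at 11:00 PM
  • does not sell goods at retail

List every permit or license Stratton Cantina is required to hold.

None

Art. I. closes 11:00 PM, at/before midnight → Trade Certificate not required.
Art. II. does not sell goods at retail → Operating Permit not required.
Art. III. does not sell goods at retail; provides personal fitness instruction → Municipal License not required.
Art. IV. provides personal fitness instruction; does not sell goods at retail → General Business Certificate not required.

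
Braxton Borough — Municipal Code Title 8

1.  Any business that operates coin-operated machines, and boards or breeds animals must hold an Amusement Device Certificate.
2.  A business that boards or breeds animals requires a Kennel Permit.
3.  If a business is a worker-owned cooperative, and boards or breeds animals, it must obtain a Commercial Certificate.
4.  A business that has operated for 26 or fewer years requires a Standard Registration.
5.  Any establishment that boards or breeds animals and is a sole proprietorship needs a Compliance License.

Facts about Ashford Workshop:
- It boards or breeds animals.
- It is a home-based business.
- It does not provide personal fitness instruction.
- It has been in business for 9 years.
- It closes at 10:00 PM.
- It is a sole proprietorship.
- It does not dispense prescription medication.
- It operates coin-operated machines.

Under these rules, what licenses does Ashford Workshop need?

1. operates coin-operated machines; boards or breeds animals → Amusement Device Certificate required.
2. boards or breeds animals → Kennel Permit required.
3. is a sole proprietorship (not: is a worker-owned cooperative); boards or breeds animals → Commercial Certificate not required.
4. years in business 9 ≤ 26 → Standard Registration required.
5. boards or breeds animals; is a sole proprietorship → Compliance License required.

Amusement Device Certificate, Compliance License, Kennel Permit, Standard Registration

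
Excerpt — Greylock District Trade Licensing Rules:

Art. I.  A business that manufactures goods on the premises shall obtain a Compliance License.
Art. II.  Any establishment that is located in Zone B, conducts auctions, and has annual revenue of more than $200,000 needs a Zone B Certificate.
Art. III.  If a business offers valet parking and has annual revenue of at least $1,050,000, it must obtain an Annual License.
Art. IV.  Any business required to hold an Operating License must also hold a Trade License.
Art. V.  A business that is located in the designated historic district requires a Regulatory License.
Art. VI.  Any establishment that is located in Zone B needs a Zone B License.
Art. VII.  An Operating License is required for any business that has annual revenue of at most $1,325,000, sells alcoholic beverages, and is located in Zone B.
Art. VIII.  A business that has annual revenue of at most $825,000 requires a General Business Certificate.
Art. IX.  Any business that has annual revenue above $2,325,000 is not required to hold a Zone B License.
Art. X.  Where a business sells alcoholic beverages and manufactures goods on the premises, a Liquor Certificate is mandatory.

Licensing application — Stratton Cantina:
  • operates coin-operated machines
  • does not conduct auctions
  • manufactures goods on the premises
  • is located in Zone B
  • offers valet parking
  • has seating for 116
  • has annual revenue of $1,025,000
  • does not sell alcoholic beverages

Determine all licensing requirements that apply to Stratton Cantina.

Compliance License, Zone B License

Art. I. manufactures goods on the premises → Compliance License required.
Art. II. is located in Zone B; does not conduct auctions; revenue $1,025,000 > $200,000 → Zone B Certificate not required.
Art. III. offers valet parking; revenue $1,025,000 < $1,050,000 → Annual License not required.
Art. IV. Operating License is not required → no effect.
Art. V. is located in Zone B (not: is located in the designated historic district) → Regulatory License not required.
Art. VI. is located in Zone B → Zone B License required.
Art. VII. revenue $1,025,000 ≤ $1,325,000; does not sell alcoholic beverages; is located in Zone B → Operating License not required.
Art. VIII. revenue $1,025,000 > $825,000 → General Business Certificate not required.
Art. IX. revenue $1,025,000 ≤ $2,325,000 → Zone B License exemption does not apply.
Art. X. does not sell alcoholic beverages; manufactures goods on the premises → Liquor Certificate not required.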